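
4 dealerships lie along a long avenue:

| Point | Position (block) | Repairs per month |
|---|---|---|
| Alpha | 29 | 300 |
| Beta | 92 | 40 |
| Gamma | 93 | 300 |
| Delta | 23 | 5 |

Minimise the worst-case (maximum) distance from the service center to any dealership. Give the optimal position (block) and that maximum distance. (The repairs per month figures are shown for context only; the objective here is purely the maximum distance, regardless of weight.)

location 58, max distance 35

The 1-center on a line is the midpoint of the two extreme points: leftmost at 23, rightmost at 93.
Optimal location = (23 + 93)/2 = 58; maximum distance = (93 − 23)/2 = 35.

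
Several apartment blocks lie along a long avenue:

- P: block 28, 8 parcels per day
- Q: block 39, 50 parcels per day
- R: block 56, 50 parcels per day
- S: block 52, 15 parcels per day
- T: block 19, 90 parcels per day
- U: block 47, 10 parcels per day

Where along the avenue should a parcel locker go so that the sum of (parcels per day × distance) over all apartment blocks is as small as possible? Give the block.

For a sum of weighted absolute distances on a line, the optimum is the weighted median (not the mean). Total weight W = 223; half-weight = 111.5.
Sort by position and accumulate weight:
  block 19 (T, w=90) → cum 90
  block 28 (P, w=8) → cum 98
  block 39 (Q, w=50) → cum 148  ≥ 111.5 → median here
  block 47 (U, w=10) → cum 158
  block 52 (S, w=15) → cum 173
  block 56 (R, w=50) → cum 223
Optimal location: block 39.

x = 39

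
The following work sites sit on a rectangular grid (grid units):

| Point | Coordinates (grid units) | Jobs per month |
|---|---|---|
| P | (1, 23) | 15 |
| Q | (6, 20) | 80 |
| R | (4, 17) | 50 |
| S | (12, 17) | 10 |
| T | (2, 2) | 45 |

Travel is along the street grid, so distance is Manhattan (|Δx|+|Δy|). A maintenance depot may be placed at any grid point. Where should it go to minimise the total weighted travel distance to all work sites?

(4, 17)

Manhattan distance separates: Σwᵢ(|x−xᵢ|+|y−yᵢ|) = Σwᵢ|x−xᵢ| + Σwᵢ|y−yᵢ|, so x and y are optimised independently as 1-D weighted medians.
Total weight W = 200; half = 100.
x-coordinate, sorted with cumulative weight:
  x=1 (P, w=15) cum 15
  x=2 (T, w=45) cum 60
  x=4 (R, w=50) cum 110  ← median
  x=6 (Q, w=80) cum 190
  x=12 (S, w=10) cum 200
⇒ x* = 4
y-coordinate, sorted with cumulative weight:
  y=2 (T, w=45) cum 45
  y=17 (R, w=50) cum 95
  y=17 (S, w=10) cum 105  ← median
  y=20 (Q, w=80) cum 185
  y=23 (P, w=15) cum 200
⇒ y* = 17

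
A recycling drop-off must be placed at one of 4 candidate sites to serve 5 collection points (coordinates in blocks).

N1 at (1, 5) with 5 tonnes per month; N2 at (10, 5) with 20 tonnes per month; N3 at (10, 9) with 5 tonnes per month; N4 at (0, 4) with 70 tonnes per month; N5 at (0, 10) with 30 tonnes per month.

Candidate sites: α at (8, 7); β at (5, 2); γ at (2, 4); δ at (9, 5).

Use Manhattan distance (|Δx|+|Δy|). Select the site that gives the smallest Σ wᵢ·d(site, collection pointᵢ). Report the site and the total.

γ, total 635 blocks

Total weighted distance at each candidate:
  α (8, 7): total = 1245
  β (5, 2): total = 1135
  γ (2, 4): total = 635
  δ (9, 5): total = 1205
Minimum is at γ with total 635 blocks.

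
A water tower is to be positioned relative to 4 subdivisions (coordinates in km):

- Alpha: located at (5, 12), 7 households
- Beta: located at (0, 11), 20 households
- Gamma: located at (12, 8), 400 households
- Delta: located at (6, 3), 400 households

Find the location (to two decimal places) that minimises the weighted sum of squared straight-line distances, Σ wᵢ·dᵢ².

The minimiser of Σwᵢ‖p−pᵢ‖² is the weighted centroid p* = (Σwᵢpᵢ)/(Σwᵢ).
Σwᵢ = 827.
Σwᵢxᵢ = 7·5 + 20·0 + 400·12 + 400·6 = 7235.
Σwᵢyᵢ = 7·12 + 20·11 + 400·8 + 400·3 = 4704.
x* = 7235/827 = 8.75, y* = 4704/827 = 5.69.

(8.75, 5.69)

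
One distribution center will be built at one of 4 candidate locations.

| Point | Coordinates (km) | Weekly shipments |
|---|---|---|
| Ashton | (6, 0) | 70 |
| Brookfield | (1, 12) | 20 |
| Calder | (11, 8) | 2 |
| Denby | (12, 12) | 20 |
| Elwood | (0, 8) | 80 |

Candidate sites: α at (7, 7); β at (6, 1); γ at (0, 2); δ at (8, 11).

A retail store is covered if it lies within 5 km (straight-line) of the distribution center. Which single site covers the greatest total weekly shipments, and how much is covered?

β, covering 70

Coverage radius r = 5 km; a point is covered iff (Δx)²+(Δy)² ≤ 5² = 25.
  α (7, 7): covers {Calder} → 2
  β (6, 1): covers {Ashton} → 70
  γ (0, 2): covers {none} → 0
  δ (8, 11): covers {Calder, Denby} → 22
Maximum coverage at β: 70 weekly shipments.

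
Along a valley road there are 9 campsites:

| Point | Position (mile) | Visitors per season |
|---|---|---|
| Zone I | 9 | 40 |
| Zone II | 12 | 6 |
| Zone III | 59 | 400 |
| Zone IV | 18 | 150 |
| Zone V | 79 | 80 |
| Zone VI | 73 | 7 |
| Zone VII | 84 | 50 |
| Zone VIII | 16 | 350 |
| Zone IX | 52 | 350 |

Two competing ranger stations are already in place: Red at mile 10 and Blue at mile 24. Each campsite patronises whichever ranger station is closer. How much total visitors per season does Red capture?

396

The indifferent point is the midpoint (10+24)/2 = 17; campsites left of it (closer to Red at 10) go to Red, those right go to Blue.
  Zone I at 9 (w=40) → Red
  Zone II at 12 (w=6) → Red
  Zone VIII at 16 (w=350) → Red
  Zone IV at 18 (w=150) → Blue
  Zone IX at 52 (w=350) → Blue
  Zone III at 59 (w=400) → Blue
  Zone VI at 73 (w=7) → Blue
  Zone V at 79 (w=80) → Blue
  Zone VII at 84 (w=50) → Blue
Red captures 396; Blue captures 1037.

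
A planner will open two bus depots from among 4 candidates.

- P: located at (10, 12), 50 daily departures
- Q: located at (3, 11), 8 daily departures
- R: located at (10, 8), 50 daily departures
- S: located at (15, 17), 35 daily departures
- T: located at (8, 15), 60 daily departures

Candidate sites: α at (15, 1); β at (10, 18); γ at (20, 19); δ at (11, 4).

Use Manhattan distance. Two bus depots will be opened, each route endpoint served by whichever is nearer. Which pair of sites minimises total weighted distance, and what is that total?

Evaluate every pair (each demand assigned to the nearer of the two):
  {β, δ}: total = 1172
  {α, β}: total = 1422
  {β, γ}: total = 1422
  {γ, δ}: total = 1905
  {α, δ}: total = 2220
  {α, γ}: total = 2781
Best pair: {β, δ} with total 1172.

{β, δ}, total 1172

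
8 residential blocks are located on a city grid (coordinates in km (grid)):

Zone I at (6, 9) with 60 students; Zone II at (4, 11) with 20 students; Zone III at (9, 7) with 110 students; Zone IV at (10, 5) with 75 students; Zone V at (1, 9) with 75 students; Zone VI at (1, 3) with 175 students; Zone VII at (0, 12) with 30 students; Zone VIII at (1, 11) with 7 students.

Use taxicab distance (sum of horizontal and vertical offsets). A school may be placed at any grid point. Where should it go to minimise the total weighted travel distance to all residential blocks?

Manhattan distance separates: Σwᵢ(|x−xᵢ|+|y−yᵢ|) = Σwᵢ|x−xᵢ| + Σwᵢ|y−yᵢ|, so x and y are optimised independently as 1-D weighted medians.
Total weight W = 552; half = 276.
x-coordinate, sorted with cumulative weight:
  x=0 (Zone VII, w=30) cum 30
  x=1 (Zone V, w=75) cum 105
  x=1 (Zone VI, w=175) cum 280  ← median
  x=1 (Zone VIII, w=7) cum 287
  x=4 (Zone II, w=20) cum 307
  x=6 (Zone I, w=60) cum 367
  x=9 (Zone III, w=110) cum 477
  x=10 (Zone IV, w=75) cum 552
⇒ x* = 1
y-coordinate, sorted with cumulative weight:
  y=3 (Zone VI, w=175) cum 175
  y=5 (Zone IV, w=75) cum 250
  y=7 (Zone III, w=110) cum 360  ← median
  y=9 (Zone I, w=60) cum 420
  y=9 (Zone V, w=75) cum 495
  y=11 (Zone II, w=20) cum 515
  y=11 (Zone VIII, w=7) cum 522
  y=12 (Zone VII, w=30) cum 552
⇒ y* = 7

(1, 7)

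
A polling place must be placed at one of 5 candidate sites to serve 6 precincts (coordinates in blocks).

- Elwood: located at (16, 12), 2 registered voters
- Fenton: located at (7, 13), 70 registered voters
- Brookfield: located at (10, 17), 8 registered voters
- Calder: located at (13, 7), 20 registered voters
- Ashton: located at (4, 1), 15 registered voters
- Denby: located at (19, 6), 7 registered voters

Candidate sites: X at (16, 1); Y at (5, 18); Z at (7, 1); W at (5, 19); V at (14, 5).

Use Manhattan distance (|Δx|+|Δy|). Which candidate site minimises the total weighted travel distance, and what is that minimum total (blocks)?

Total weighted distance at each candidate:
  X (16, 1): total = 2084
  Y (5, 18): total = 1404
  Z (7, 1): total = 1436
  W (5, 19): total = 1526
  V (14, 5): total = 1508
Minimum is at Y with total 1404 blocks.

Y, total 1404 blocks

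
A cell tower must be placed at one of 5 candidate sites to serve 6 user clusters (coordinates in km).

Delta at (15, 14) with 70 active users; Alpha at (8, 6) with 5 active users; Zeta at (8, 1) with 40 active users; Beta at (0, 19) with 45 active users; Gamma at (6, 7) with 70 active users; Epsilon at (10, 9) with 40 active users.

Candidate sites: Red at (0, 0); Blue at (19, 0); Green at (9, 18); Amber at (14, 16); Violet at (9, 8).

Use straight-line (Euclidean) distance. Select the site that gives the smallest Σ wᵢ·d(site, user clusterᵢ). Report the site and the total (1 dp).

Total weighted distance at each candidate:
  Red (0, 0): total = 3847.3
  Blue (19, 0): total = 4275.5
  Green (9, 18): total = 2814.0
  Amber (14, 16): total = 2670.8
  Violet (9, 8): total = 1805.5
Minimum is at Violet with total 1805.5 km.

Violet, total 1805.5 km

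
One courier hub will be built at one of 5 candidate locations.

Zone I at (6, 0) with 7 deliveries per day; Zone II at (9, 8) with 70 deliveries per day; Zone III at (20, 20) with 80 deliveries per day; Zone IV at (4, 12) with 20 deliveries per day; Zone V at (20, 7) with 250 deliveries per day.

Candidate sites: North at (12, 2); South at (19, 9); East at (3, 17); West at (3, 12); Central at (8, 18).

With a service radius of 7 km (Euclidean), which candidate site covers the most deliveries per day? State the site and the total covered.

South, covering 250

Coverage radius r = 7 km; a point is covered iff (Δx)²+(Δy)² ≤ 7² = 49.
  North (12, 2): covers {Zone I, Zone II} → 77
  South (19, 9): covers {Zone V} → 250
  East (3, 17): covers {Zone IV} → 20
  West (3, 12): covers {Zone IV} → 20
  Central (8, 18): covers {none} → 0
Maximum coverage at South: 250 deliveries per day.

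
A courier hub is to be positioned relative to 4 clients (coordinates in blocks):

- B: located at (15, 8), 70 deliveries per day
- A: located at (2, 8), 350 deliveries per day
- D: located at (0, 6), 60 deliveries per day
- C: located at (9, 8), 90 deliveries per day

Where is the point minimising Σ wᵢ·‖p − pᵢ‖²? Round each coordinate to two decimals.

The minimiser of Σwᵢ‖p−pᵢ‖² is the weighted centroid p* = (Σwᵢpᵢ)/(Σwᵢ).
Σwᵢ = 570.
Σwᵢxᵢ = 70·15 + 350·2 + 60·0 + 90·9 = 2560.
Σwᵢyᵢ = 70·8 + 350·8 + 60·6 + 90·8 = 4440.
x* = 2560/570 = 4.49, y* = 4440/570 = 7.79.

(4.49, 7.79)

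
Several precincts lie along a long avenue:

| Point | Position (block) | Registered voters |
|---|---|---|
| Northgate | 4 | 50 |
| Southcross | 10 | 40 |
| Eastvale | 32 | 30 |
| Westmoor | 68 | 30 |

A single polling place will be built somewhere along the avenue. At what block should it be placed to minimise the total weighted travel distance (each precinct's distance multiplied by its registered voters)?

x = 10

For a sum of weighted absolute distances on a line, the optimum is the weighted median (not the mean). Total weight W = 150; half-weight = 75.
Sort by position and accumulate weight:
  block 4 (Northgate, w=50) → cum 50
  block 10 (Southcross, w=40) → cum 90  ≥ 75 → median here
  block 32 (Eastvale, w=30) → cum 120
  block 68 (Westmoor, w=30) → cum 150
Optimal location: block 10.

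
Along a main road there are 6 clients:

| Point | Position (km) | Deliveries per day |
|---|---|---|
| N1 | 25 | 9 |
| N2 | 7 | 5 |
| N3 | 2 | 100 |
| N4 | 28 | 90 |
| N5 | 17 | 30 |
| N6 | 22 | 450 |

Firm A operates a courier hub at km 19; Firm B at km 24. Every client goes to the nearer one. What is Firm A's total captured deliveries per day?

The indifferent point is the midpoint (19+24)/2 = 21.5; clients left of it (closer to Firm A at 19) go to Firm A, those right go to Firm B.
  N3 at 2 (w=100) → Firm A
  N2 at 7 (w=5) → Firm A
  N5 at 17 (w=30) → Firm A
  N6 at 22 (w=450) → Firm B
  N1 at 25 (w=9) → Firm B
  N4 at 28 (w=90) → Firm B
Firm A captures 135; Firm B captures 549.

135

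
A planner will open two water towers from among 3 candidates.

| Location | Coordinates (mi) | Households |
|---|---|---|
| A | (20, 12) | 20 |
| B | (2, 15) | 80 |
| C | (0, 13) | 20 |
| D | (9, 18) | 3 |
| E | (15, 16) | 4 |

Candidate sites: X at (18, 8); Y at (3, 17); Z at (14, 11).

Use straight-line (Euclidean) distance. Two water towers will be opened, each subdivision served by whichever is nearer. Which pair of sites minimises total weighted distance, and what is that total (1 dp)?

{X, Y}, total 420.8

Evaluate every pair (each demand assigned to the nearer of the two):
  {X, Y}: total = 420.8
  {Y, Z}: total = 439.2
  {X, Z}: total = 1430.4
Best pair: {X, Y} with total 420.8.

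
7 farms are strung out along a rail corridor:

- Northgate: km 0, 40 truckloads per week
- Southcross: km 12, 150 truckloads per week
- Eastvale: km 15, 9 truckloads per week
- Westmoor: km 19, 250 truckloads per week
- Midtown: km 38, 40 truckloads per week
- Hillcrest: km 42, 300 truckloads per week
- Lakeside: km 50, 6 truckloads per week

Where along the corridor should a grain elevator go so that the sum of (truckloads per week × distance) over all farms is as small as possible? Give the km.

For a sum of weighted absolute distances on a line, the optimum is the weighted median (not the mean). Total weight W = 795; half-weight = 397.5.
Sort by position and accumulate weight:
  km 0 (Northgate, w=40) → cum 40
  km 12 (Southcross, w=150) → cum 190
  km 15 (Eastvale, w=9) → cum 199
  km 19 (Westmoor, w=250) → cum 449  ≥ 397.5 → median here
  km 38 (Midtown, w=40) → cum 489
  km 42 (Hillcrest, w=300) → cum 789
  km 50 (Lakeside, w=6) → cum 795
Optimal location: km 19.

x = 19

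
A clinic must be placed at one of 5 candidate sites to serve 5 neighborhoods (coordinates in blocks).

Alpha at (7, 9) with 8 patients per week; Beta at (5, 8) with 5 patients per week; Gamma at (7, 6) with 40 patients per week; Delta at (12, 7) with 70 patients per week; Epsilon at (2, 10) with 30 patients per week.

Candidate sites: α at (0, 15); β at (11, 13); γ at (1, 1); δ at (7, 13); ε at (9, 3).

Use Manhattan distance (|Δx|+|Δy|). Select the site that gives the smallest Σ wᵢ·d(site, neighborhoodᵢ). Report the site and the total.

ε, total 1219 blocks

Total weighted distance at each candidate:
  α (0, 15): total = 2414
  β (11, 13): total = 1409
  γ (1, 1): total = 2097
  δ (7, 13): total = 1357
  ε (9, 3): total = 1219
Minimum is at ε with total 1219 blocks.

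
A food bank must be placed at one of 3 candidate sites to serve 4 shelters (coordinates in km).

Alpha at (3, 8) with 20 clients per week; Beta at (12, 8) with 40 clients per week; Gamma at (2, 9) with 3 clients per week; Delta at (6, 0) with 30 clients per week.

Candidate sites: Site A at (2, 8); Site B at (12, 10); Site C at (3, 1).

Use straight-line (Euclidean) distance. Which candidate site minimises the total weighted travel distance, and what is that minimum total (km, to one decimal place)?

Site B, total 644.4 km

Total weighted distance at each candidate:
  Site A (2, 8): total = 691.3
  Site B (12, 10): total = 644.4
  Site C (3, 1): total = 715.1
Minimum is at Site B with total 644.4 km.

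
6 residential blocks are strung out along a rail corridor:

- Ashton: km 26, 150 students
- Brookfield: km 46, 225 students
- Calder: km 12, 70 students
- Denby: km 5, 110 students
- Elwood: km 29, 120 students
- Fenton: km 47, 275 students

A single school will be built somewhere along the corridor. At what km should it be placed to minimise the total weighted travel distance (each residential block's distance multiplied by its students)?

For a sum of weighted absolute distances on a line, the optimum is the weighted median (not the mean). Total weight W = 950; half-weight = 475.
Sort by position and accumulate weight:
  km 5 (Denby, w=110) → cum 110
  km 12 (Calder, w=70) → cum 180
  km 26 (Ashton, w=150) → cum 330
  km 29 (Elwood, w=120) → cum 450
  km 46 (Brookfield, w=225) → cum 675  ≥ 475 → median here
  km 47 (Fenton, w=275) → cum 950
Optimal location: km 46.

x = 46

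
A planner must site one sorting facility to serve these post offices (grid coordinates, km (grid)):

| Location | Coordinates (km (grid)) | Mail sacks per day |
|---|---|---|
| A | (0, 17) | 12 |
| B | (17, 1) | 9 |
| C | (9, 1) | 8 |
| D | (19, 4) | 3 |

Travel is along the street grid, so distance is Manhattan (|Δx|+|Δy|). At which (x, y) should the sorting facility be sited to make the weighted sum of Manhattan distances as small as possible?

(9, 1)

Manhattan distance separates: Σwᵢ(|x−xᵢ|+|y−yᵢ|) = Σwᵢ|x−xᵢ| + Σwᵢ|y−yᵢ|, so x and y are optimised independently as 1-D weighted medians.
Total weight W = 32; half = 16.
x-coordinate, sorted with cumulative weight:
  x=0 (A, w=12) cum 12
  x=9 (C, w=8) cum 20  ← median
  x=17 (B, w=9) cum 29
  x=19 (D, w=3) cum 32
⇒ x* = 9
y-coordinate, sorted with cumulative weight:
  y=1 (B, w=9) cum 9
  y=1 (C, w=8) cum 17  ← median
  y=4 (D, w=3) cum 20
  y=17 (A, w=12) cum 32
⇒ y* = 1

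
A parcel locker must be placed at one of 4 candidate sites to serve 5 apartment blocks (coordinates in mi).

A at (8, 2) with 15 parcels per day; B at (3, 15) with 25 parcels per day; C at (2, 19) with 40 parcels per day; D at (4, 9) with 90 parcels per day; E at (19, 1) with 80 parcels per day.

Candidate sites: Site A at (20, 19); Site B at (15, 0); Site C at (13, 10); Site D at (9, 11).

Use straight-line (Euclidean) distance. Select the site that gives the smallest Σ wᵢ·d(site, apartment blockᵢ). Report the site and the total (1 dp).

Total weighted distance at each candidate:
  Site A (20, 19): total = 4609.1
  Site B (15, 0): total = 3119.3
  Site C (13, 10): total = 2669.8
  Site D (9, 11): total = 2357.3
Minimum is at Site D with total 2357.3 mi.

Site D, total 2357.3 mi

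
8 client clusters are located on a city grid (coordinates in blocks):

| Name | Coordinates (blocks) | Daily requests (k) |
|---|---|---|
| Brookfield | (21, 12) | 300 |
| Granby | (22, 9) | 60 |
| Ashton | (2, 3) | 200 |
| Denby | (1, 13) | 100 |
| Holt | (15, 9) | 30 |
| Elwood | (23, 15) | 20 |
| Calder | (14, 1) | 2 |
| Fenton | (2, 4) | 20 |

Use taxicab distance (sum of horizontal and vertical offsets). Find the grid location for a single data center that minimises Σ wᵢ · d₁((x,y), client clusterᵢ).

Manhattan distance separates: Σwᵢ(|x−xᵢ|+|y−yᵢ|) = Σwᵢ|x−xᵢ| + Σwᵢ|y−yᵢ|, so x and y are optimised independently as 1-D weighted medians.
Total weight W = 732; half = 366.
x-coordinate, sorted with cumulative weight:
  x=1 (Denby, w=100) cum 100
  x=2 (Ashton, w=200) cum 300
  x=2 (Fenton, w=20) cum 320
  x=14 (Calder, w=2) cum 322
  x=15 (Holt, w=30) cum 352
  x=21 (Brookfield, w=300) cum 652  ← median
  x=22 (Granby, w=60) cum 712
  x=23 (Elwood, w=20) cum 732
⇒ x* = 21
y-coordinate, sorted with cumulative weight:
  y=1 (Calder, w=2) cum 2
  y=3 (Ashton, w=200) cum 202
  y=4 (Fenton, w=20) cum 222
  y=9 (Granby, w=60) cum 282
  y=9 (Holt, w=30) cum 312
  y=12 (Brookfield, w=300) cum 612  ← median
  y=13 (Denby, w=100) cum 712
  y=15 (Elwood, w=20) cum 732
⇒ y* = 12

(21, 12)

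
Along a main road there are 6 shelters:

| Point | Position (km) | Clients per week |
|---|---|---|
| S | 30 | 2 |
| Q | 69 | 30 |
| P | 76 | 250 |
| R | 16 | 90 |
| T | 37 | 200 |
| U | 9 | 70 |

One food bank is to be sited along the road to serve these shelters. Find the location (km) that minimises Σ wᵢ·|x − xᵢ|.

For a sum of weighted absolute distances on a line, the optimum is the weighted median (not the mean). Total weight W = 642; half-weight = 321.
Sort by position and accumulate weight:
  km 9 (U, w=70) → cum 70
  km 16 (R, w=90) → cum 160
  km 30 (S, w=2) → cum 162
  km 37 (T, w=200) → cum 362  ≥ 321 → median here
  km 69 (Q, w=30) → cum 392
  km 76 (P, w=250) → cum 642
Optimal location: km 37.

x = 37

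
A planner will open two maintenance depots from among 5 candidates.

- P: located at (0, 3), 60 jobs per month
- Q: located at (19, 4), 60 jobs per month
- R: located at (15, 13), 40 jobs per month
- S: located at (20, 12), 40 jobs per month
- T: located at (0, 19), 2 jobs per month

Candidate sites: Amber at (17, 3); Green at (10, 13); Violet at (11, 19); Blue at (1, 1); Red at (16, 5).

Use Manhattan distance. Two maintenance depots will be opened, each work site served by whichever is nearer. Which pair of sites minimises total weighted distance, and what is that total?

Evaluate every pair (each demand assigned to the nearer of the two):
  {Blue, Red}: total = 1258
  {Amber, Blue}: total = 1358
  {Amber, Green}: total = 1872
  {Green, Blue}: total = 1932
  {Green, Red}: total = 1992
  {Amber, Red}: total = 2060
  {Amber, Violet}: total = 2102
  {Violet, Red}: total = 2142
  {Violet, Blue}: total = 2502
  {Green, Violet}: total = 2942
Best pair: {Blue, Red} with total 1258.

{Blue, Red}, total 1258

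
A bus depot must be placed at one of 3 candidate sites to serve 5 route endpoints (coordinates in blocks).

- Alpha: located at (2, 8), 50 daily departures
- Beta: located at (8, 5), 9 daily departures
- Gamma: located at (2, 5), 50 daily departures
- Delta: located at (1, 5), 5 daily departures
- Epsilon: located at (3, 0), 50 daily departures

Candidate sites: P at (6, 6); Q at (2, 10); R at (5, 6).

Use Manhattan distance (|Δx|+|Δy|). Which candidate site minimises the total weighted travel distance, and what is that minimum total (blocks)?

R, total 911 blocks

Total weighted distance at each candidate:
  P (6, 6): total = 1057
  Q (2, 10): total = 1029
  R (5, 6): total = 911
Minimum is at R with total 911 blocks.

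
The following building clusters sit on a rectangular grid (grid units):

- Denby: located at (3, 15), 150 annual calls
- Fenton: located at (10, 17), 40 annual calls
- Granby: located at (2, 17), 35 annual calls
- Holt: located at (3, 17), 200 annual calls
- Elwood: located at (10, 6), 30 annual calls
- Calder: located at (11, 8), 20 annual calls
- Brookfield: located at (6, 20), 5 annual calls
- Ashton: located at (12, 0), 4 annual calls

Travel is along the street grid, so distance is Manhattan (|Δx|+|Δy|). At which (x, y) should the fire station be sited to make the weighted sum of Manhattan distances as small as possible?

Manhattan distance separates: Σwᵢ(|x−xᵢ|+|y−yᵢ|) = Σwᵢ|x−xᵢ| + Σwᵢ|y−yᵢ|, so x and y are optimised independently as 1-D weighted medians.
Total weight W = 484; half = 242.
x-coordinate, sorted with cumulative weight:
  x=2 (Granby, w=35) cum 35
  x=3 (Denby, w=150) cum 185
  x=3 (Holt, w=200) cum 385  ← median
  x=6 (Brookfield, w=5) cum 390
  x=10 (Fenton, w=40) cum 430
  x=10 (Elwood, w=30) cum 460
  x=11 (Calder, w=20) cum 480
  x=12 (Ashton, w=4) cum 484
⇒ x* = 3
y-coordinate, sorted with cumulative weight:
  y=0 (Ashton, w=4) cum 4
  y=6 (Elwood, w=30) cum 34
  y=8 (Calder, w=20) cum 54
  y=15 (Denby, w=150) cum 204
  y=17 (Fenton, w=40) cum 244  ← median
  y=17 (Granby, w=35) cum 279
  y=17 (Holt, w=200) cum 479
  y=20 (Brookfield, w=5) cum 484
⇒ y* = 17

(3, 17)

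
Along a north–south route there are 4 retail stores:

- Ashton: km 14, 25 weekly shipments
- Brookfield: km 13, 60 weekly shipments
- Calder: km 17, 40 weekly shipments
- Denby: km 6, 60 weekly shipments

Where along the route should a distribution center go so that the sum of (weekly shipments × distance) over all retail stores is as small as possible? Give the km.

x = 13

For a sum of weighted absolute distances on a line, the optimum is the weighted median (not the mean). Total weight W = 185; half-weight = 92.5.
Sort by position and accumulate weight:
  km 6 (Denby, w=60) → cum 60
  km 13 (Brookfield, w=60) → cum 120  ≥ 92.5 → median here
  km 14 (Ashton, w=25) → cum 145
  km 17 (Calder, w=40) → cum 185
Optimal location: km 13.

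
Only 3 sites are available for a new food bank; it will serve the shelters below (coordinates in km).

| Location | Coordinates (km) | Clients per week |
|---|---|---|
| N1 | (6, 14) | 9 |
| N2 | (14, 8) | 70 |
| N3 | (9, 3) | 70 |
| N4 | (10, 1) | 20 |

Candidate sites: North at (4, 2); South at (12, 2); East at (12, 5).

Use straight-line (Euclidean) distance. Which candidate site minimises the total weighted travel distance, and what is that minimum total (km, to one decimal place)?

East, total 691.6 km

Total weighted distance at each candidate:
  North (4, 2): total = 1404.4
  South (12, 2): total = 829.5
  East (12, 5): total = 691.6
Minimum is at East with total 691.6 km.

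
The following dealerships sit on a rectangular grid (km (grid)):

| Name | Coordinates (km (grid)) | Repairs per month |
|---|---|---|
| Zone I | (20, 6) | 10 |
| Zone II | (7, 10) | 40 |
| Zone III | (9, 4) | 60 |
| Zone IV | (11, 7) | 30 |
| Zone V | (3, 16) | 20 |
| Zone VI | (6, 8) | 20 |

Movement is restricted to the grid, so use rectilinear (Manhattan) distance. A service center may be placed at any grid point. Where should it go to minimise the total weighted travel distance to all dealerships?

Manhattan distance separates: Σwᵢ(|x−xᵢ|+|y−yᵢ|) = Σwᵢ|x−xᵢ| + Σwᵢ|y−yᵢ|, so x and y are optimised independently as 1-D weighted medians.
Total weight W = 180; half = 90.
x-coordinate, sorted with cumulative weight:
  x=3 (Zone V, w=20) cum 20
  x=6 (Zone VI, w=20) cum 40
  x=7 (Zone II, w=40) cum 80
  x=9 (Zone III, w=60) cum 140  ← median
  x=11 (Zone IV, w=30) cum 170
  x=20 (Zone I, w=10) cum 180
⇒ x* = 9
y-coordinate, sorted with cumulative weight:
  y=4 (Zone III, w=60) cum 60
  y=6 (Zone I, w=10) cum 70
  y=7 (Zone IV, w=30) cum 100  ← median
  y=8 (Zone VI, w=20) cum 120
  y=10 (Zone II, w=40) cum 160
  y=16 (Zone V, w=20) cum 180
⇒ y* = 7

(9, 7)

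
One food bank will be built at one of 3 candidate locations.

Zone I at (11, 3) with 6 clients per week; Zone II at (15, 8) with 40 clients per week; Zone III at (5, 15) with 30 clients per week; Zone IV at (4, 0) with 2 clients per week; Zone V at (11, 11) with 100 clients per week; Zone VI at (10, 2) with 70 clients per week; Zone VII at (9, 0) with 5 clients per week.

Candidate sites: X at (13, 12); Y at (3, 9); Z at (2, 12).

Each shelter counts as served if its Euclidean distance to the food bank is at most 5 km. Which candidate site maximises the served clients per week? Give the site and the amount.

Coverage radius r = 5 km; a point is covered iff (Δx)²+(Δy)² ≤ 5² = 25.
  X (13, 12): covers {Zone II, Zone V} → 140
  Y (3, 9): covers {none} → 0
  Z (2, 12): covers {Zone III} → 30
Maximum coverage at X: 140 clients per week.

X, covering 140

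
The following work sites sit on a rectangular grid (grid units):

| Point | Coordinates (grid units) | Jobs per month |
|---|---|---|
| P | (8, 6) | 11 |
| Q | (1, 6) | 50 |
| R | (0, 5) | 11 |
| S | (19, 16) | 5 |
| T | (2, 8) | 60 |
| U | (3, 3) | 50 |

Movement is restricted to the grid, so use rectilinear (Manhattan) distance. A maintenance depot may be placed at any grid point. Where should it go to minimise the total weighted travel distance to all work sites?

Manhattan distance separates: Σwᵢ(|x−xᵢ|+|y−yᵢ|) = Σwᵢ|x−xᵢ| + Σwᵢ|y−yᵢ|, so x and y are optimised independently as 1-D weighted medians.
Total weight W = 187; half = 93.5.
x-coordinate, sorted with cumulative weight:
  x=0 (R, w=11) cum 11
  x=1 (Q, w=50) cum 61
  x=2 (T, w=60) cum 121  ← median
  x=3 (U, w=50) cum 171
  x=8 (P, w=11) cum 182
  x=19 (S, w=5) cum 187
⇒ x* = 2
y-coordinate, sorted with cumulative weight:
  y=3 (U, w=50) cum 50
  y=5 (R, w=11) cum 61
  y=6 (P, w=11) cum 72
  y=6 (Q, w=50) cum 122  ← median
  y=8 (T, w=60) cum 182
  y=16 (S, w=5) cum 187
⇒ y* = 6

(2, 6)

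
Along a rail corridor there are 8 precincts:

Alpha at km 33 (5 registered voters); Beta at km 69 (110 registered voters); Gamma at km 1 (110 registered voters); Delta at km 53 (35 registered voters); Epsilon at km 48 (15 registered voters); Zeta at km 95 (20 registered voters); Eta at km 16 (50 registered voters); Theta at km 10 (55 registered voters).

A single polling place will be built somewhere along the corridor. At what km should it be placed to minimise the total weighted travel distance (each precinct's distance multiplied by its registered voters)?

x = 16

For a sum of weighted absolute distances on a line, the optimum is the weighted median (not the mean). Total weight W = 400; half-weight = 200.
Sort by position and accumulate weight:
  km 1 (Gamma, w=110) → cum 110
  km 10 (Theta, w=55) → cum 165
  km 16 (Eta, w=50) → cum 215  ≥ 200 → median here
  km 33 (Alpha, w=5) → cum 220
  km 48 (Epsilon, w=15) → cum 235
  km 53 (Delta, w=35) → cum 270
  km 69 (Beta, w=110) → cum 380
  km 95 (Zeta, w=20) → cum 400
Optimal location: km 16.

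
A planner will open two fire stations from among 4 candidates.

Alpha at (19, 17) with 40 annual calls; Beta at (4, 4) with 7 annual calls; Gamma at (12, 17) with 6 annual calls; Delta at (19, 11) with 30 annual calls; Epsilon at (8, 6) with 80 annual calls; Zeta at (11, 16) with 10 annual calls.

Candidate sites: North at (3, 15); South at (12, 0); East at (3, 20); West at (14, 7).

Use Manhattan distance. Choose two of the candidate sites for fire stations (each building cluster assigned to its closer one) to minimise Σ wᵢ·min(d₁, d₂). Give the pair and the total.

Evaluate every pair (each demand assigned to the nearer of the two):
  {North, West}: total = 1670
  {South, West}: total = 1706
  {East, West}: total = 1713
  {North, South}: total = 2300
  {South, East}: total = 2376
  {North, East}: total = 2680
Best pair: {North, West} with total 1670.

{North, West}, total 1670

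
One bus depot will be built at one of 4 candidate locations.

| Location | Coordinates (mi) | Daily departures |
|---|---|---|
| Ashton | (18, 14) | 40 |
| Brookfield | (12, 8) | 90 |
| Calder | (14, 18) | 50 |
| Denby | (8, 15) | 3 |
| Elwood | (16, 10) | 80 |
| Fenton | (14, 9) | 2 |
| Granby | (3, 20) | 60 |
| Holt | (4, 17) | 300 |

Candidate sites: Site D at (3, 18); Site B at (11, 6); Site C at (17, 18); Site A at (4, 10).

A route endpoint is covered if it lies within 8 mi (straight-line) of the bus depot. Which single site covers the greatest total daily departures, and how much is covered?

Coverage radius r = 8 mi; a point is covered iff (Δx)²+(Δy)² ≤ 8² = 64.
  Site D (3, 18): covers {Denby, Granby, Holt} → 363
  Site B (11, 6): covers {Brookfield, Elwood, Fenton} → 172
  Site C (17, 18): covers {Ashton, Calder} → 90
  Site A (4, 10): covers {Denby, Holt} → 303
Maximum coverage at Site D: 363 daily departures.

Site D, covering 363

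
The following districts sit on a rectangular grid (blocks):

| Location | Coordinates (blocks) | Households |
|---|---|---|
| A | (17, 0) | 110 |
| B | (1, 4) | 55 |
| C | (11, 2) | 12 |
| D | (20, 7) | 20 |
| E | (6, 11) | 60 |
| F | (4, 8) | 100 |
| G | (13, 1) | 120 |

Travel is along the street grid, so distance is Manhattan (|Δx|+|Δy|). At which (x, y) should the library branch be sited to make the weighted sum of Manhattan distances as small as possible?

Manhattan distance separates: Σwᵢ(|x−xᵢ|+|y−yᵢ|) = Σwᵢ|x−xᵢ| + Σwᵢ|y−yᵢ|, so x and y are optimised independently as 1-D weighted medians.
Total weight W = 477; half = 238.5.
x-coordinate, sorted with cumulative weight:
  x=1 (B, w=55) cum 55
  x=4 (F, w=100) cum 155
  x=6 (E, w=60) cum 215
  x=11 (C, w=12) cum 227
  x=13 (G, w=120) cum 347  ← median
  x=17 (A, w=110) cum 457
  x=20 (D, w=20) cum 477
⇒ x* = 13
y-coordinate, sorted with cumulative weight:
  y=0 (A, w=110) cum 110
  y=1 (G, w=120) cum 230
  y=2 (C, w=12) cum 242  ← median
  y=4 (B, w=55) cum 297
  y=7 (D, w=20) cum 317
  y=8 (F, w=100) cum 417
  y=11 (E, w=60) cum 477
⇒ y* = 2

(13, 2)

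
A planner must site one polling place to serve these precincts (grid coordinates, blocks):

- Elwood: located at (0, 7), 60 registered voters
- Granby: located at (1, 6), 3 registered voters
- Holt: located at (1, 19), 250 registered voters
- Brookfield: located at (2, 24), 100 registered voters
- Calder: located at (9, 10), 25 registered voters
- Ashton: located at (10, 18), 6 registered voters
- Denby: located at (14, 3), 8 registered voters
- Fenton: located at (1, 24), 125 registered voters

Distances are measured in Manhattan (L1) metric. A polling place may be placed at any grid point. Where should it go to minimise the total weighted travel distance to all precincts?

Manhattan distance separates: Σwᵢ(|x−xᵢ|+|y−yᵢ|) = Σwᵢ|x−xᵢ| + Σwᵢ|y−yᵢ|, so x and y are optimised independently as 1-D weighted medians.
Total weight W = 577; half = 288.5.
x-coordinate, sorted with cumulative weight:
  x=0 (Elwood, w=60) cum 60
  x=1 (Granby, w=3) cum 63
  x=1 (Holt, w=250) cum 313  ← median
  x=1 (Fenton, w=125) cum 438
  x=2 (Brookfield, w=100) cum 538
  x=9 (Calder, w=25) cum 563
  x=10 (Ashton, w=6) cum 569
  x=14 (Denby, w=8) cum 577
⇒ x* = 1
y-coordinate, sorted with cumulative weight:
  y=3 (Denby, w=8) cum 8
  y=6 (Granby, w=3) cum 11
  y=7 (Elwood, w=60) cum 71
  y=10 (Calder, w=25) cum 96
  y=18 (Ashton, w=6) cum 102
  y=19 (Holt, w=250) cum 352  ← median
  y=24 (Brookfield, w=100) cum 452
  y=24 (Fenton, w=125) cum 577
⇒ y* = 19

(1, 19)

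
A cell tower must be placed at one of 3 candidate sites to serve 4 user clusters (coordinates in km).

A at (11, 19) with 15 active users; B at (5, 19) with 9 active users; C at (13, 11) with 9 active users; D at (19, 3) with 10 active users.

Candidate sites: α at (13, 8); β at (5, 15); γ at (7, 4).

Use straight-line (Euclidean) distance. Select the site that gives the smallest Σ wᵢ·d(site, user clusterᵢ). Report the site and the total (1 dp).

Total weighted distance at each candidate:
  α (13, 8): total = 395.2
  β (5, 15): total = 409.1
  γ (7, 4): total = 572.4
Minimum is at α with total 395.2 km.

α, total 395.2 km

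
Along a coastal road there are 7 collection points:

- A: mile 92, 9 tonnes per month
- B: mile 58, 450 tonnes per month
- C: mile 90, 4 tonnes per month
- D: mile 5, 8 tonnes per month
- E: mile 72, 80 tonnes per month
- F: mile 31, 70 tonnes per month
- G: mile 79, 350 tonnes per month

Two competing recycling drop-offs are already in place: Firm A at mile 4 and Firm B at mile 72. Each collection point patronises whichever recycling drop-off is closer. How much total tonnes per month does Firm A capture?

The indifferent point is the midpoint (4+72)/2 = 38; collection points left of it (closer to Firm A at 4) go to Firm A, those right go to Firm B.
  D at 5 (w=8) → Firm A
  F at 31 (w=70) → Firm A
  B at 58 (w=450) → Firm B
  E at 72 (w=80) → Firm B
  G at 79 (w=350) → Firm B
  C at 90 (w=4) → Firm B
  A at 92 (w=9) → Firm B
Firm A captures 78; Firm B captures 893.

78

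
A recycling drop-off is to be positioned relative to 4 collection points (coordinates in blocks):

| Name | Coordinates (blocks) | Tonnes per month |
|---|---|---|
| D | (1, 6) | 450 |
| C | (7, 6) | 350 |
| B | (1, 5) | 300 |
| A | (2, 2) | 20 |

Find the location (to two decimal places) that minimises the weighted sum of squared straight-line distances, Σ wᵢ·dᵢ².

The minimiser of Σwᵢ‖p−pᵢ‖² is the weighted centroid p* = (Σwᵢpᵢ)/(Σwᵢ).
Σwᵢ = 1120.
Σwᵢxᵢ = 450·1 + 350·7 + 300·1 + 20·2 = 3240.
Σwᵢyᵢ = 450·6 + 350·6 + 300·5 + 20·2 = 6340.
x* = 3240/1120 = 2.89, y* = 6340/1120 = 5.66.

(2.89, 5.66)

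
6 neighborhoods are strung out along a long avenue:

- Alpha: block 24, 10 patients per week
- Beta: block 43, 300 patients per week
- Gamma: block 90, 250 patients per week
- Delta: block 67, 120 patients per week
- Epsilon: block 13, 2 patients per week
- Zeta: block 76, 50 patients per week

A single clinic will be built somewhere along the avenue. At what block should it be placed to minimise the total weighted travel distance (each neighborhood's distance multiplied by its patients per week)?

x = 67

For a sum of weighted absolute distances on a line, the optimum is the weighted median (not the mean). Total weight W = 732; half-weight = 366.
Sort by position and accumulate weight:
  block 13 (Epsilon, w=2) → cum 2
  block 24 (Alpha, w=10) → cum 12
  block 43 (Beta, w=300) → cum 312
  block 67 (Delta, w=120) → cum 432  ≥ 366 → median here
  block 76 (Zeta, w=50) → cum 482
  block 90 (Gamma, w=250) → cum 732
Optimal location: block 67.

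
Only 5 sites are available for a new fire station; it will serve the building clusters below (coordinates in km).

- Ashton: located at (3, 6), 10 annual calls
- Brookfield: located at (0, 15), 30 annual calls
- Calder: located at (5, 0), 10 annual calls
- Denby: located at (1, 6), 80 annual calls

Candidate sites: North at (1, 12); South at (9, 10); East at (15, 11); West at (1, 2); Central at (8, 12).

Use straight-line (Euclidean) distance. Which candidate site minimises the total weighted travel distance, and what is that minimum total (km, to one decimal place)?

North, total 764.6 km

Total weighted distance at each candidate:
  North (1, 12): total = 764.6
  South (9, 10): total = 1204.2
  East (15, 11): total = 1933.7
  West (1, 2): total = 800.6
  Central (8, 12): total = 1195.7
Minimum is at North with total 764.6 km.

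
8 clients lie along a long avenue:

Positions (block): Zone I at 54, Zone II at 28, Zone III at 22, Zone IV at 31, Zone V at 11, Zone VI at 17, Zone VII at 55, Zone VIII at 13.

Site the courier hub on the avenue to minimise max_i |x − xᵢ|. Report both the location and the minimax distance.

The 1-center on a line is the midpoint of the two extreme points: leftmost at 11, rightmost at 55.
Optimal location = (11 + 55)/2 = 33; maximum distance = (55 − 11)/2 = 22.

location 33, max distance 22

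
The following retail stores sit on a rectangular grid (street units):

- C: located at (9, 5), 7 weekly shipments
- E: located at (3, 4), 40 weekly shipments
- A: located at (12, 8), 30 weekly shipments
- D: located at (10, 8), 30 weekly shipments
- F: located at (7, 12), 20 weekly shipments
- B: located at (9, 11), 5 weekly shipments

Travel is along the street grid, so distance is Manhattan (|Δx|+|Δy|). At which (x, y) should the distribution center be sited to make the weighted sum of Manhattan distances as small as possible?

(9, 8)

Manhattan distance separates: Σwᵢ(|x−xᵢ|+|y−yᵢ|) = Σwᵢ|x−xᵢ| + Σwᵢ|y−yᵢ|, so x and y are optimised independently as 1-D weighted medians.
Total weight W = 132; half = 66.
x-coordinate, sorted with cumulative weight:
  x=3 (E, w=40) cum 40
  x=7 (F, w=20) cum 60
  x=9 (C, w=7) cum 67  ← median
  x=9 (B, w=5) cum 72
  x=10 (D, w=30) cum 102
  x=12 (A, w=30) cum 132
⇒ x* = 9
y-coordinate, sorted with cumulative weight:
  y=4 (E, w=40) cum 40
  y=5 (C, w=7) cum 47
  y=8 (A, w=30) cum 77  ← median
  y=8 (D, w=30) cum 107
  y=11 (B, w=5) cum 112
  y=12 (F, w=20) cum 132
⇒ y* = 8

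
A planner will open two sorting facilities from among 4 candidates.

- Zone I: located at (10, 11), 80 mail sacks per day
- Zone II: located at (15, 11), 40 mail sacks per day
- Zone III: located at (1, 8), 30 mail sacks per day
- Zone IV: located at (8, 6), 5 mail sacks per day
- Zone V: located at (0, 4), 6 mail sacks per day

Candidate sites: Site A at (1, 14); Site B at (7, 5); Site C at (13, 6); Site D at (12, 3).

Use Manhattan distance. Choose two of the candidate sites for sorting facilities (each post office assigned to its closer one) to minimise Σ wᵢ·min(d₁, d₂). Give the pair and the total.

{Site A, Site C}, total 1191

Evaluate every pair (each demand assigned to the nearer of the two):
  {Site A, Site C}: total = 1191
  {Site B, Site C}: total = 1248
  {Site C, Site D}: total = 1443
  {Site B, Site D}: total = 1488
  {Site A, Site B}: total = 1518
  {Site A, Site D}: total = 1521
Best pair: {Site A, Site C} with total 1191.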